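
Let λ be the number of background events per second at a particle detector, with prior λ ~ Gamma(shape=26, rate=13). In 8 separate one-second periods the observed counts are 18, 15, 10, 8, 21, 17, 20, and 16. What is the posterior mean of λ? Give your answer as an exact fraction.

151/21

Total count: 18 + 15 + 10 + 8 + 21 + 17 + 20 + 16 = 125.
Total exposure: 8 seconds.
Posterior: α' = 26 + 125 = 151, β' = 13 + 8 = 21.
Posterior mean = α'/β' = 151/21.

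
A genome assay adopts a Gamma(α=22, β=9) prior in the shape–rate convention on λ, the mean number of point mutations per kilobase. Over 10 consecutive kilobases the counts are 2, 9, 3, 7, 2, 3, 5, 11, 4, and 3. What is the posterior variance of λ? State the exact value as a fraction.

Total count: 2 + 9 + 3 + 7 + 2 + 3 + 5 + 11 + 4 + 3 = 49.
Total exposure: 10 kilobases.
By Gamma–Poisson conjugacy, the posterior is Gamma(α + Σx, β + Σt) = Gamma(22 + 49, 9 + 10) = Gamma(71, 19).
Posterior variance = α'/β'² = 71/361.

71/361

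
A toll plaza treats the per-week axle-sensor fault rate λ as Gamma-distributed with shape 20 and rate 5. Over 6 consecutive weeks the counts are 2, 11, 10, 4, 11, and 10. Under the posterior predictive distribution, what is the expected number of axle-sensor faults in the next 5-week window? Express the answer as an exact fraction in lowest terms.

Total count: 2 + 11 + 10 + 4 + 11 + 10 = 48.
Total exposure: 6 weeks.
Conjugate update: add total count to the shape and total exposure to the rate, giving Gamma(68, 11).
Predictive mean over a 5-week window = T·E[λ|data] = 5·68/11 = 340/11.

340/11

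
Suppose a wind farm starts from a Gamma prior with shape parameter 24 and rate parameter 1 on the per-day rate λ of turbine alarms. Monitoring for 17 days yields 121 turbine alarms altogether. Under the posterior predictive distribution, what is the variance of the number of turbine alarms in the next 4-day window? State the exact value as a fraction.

Total count 121 over total exposure 17 days.
Conjugate update: add total count to the shape and total exposure to the rate, giving Gamma(145, 18).
The posterior predictive for a window of length T is Negative Binomial with variance T·α'·(β'+T)/β'² = 4·145·22/324 = 3190/81.

3190/81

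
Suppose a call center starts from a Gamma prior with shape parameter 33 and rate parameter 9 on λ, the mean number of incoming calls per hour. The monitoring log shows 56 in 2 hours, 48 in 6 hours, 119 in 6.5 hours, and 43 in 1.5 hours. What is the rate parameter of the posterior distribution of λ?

25

Total count: 56 + 48 + 119 + 43 = 266.
Total exposure: 2 + 6 + 6.5 + 1.5 = 16 hours.
By Gamma–Poisson conjugacy, the posterior is Gamma(α + Σx, β + Σt) = Gamma(33 + 266, 9 + 16) = Gamma(299, 25).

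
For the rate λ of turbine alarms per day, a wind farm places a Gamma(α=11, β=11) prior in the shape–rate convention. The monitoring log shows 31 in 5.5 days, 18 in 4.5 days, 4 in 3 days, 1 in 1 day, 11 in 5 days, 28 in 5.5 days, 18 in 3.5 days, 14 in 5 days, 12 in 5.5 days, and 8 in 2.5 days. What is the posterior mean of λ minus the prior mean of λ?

Total count: 31 + 18 + 4 + 1 + 11 + 28 + 18 + 14 + 12 + 8 = 145.
Total exposure: 5.5 + 4.5 + 3 + 1 + 5 + 5.5 + 3.5 + 5 + 5.5 + 2.5 = 41 days.
The Gamma prior is conjugate for the Poisson rate, so λ | data ~ Gamma(11+145, 11+41) = Gamma(156, 52).
Posterior mean = 156/52 = 3; prior mean = 11/11 = 1. Difference = 3 − 1 = 2.

2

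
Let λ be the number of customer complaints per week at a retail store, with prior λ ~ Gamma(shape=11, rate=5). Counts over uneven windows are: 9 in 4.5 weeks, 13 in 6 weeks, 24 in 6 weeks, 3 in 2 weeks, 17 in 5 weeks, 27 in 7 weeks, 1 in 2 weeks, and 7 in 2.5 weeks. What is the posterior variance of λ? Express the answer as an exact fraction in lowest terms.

Total count: 9 + 13 + 24 + 3 + 17 + 27 + 1 + 7 = 101.
Total exposure: 4.5 + 6 + 6 + 2 + 5 + 7 + 2 + 2.5 = 35 weeks.
By Gamma–Poisson conjugacy, the posterior is Gamma(α + Σx, β + Σt) = Gamma(11 + 101, 5 + 35) = Gamma(112, 40).
Posterior variance = α'/β'² = 112/1600 = 7/100.

7/100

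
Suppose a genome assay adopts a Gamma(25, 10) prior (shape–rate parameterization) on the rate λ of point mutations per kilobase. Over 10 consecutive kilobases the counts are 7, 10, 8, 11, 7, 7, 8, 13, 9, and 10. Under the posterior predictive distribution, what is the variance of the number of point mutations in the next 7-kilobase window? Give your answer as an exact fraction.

Total count: 7 + 10 + 8 + 11 + 7 + 7 + 8 + 13 + 9 + 10 = 90.
Total exposure: 10 kilobases.
By Gamma–Poisson conjugacy, the posterior is Gamma(α + Σx, β + Σt) = Gamma(25 + 90, 10 + 10) = Gamma(115, 20).
The posterior predictive for a window of length T is Negative Binomial with variance T·α'·(β'+T)/β'² = 7·115·27/400 = 4347/80.

4347/80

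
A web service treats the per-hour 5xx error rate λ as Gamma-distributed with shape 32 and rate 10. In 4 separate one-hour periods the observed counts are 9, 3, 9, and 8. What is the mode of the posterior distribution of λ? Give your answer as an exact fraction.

30/7

Total count: 9 + 3 + 9 + 8 = 29.
Total exposure: 4 hours.
Posterior: α' = 32 + 29 = 61, β' = 10 + 4 = 14.
Posterior mode = (α'−1)/β' = 60/14 = 30/7.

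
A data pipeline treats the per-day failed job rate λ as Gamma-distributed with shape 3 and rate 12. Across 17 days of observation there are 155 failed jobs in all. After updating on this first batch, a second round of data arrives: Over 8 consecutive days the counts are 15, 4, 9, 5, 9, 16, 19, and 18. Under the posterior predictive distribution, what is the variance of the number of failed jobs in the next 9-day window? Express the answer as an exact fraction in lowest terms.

104742/1369

Total count 155 over total exposure 17 days.
After the first batch: Gamma(3 + 155, 12 + 17) = Gamma(158, 29).
Total count: 15 + 4 + 9 + 5 + 9 + 16 + 19 + 18 = 95.
Total exposure: 8 days.
After the second batch: Gamma(158 + 95, 29 + 8) = Gamma(253, 37).
The posterior predictive for a window of length T is Negative Binomial with variance T·α'·(β'+T)/β'² = 9·253·46/1369 = 104742/1369.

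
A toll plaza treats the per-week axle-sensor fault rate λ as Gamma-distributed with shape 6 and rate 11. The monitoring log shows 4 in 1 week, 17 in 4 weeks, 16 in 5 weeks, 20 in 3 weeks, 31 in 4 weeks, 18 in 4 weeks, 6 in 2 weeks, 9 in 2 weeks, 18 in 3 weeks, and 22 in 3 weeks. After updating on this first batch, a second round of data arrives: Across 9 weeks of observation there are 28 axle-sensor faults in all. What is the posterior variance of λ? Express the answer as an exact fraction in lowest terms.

Total count: 4 + 17 + 16 + 20 + 31 + 18 + 6 + 9 + 18 + 22 = 161.
Total exposure: 1 + 4 + 5 + 3 + 4 + 4 + 2 + 2 + 3 + 3 = 31 weeks.
After the first batch: Gamma(6 + 161, 11 + 31) = Gamma(167, 42).
Total count 28 over total exposure 9 weeks.
After the second batch: Gamma(167 + 28, 42 + 9) = Gamma(195, 51).
Posterior variance = α'/β'² = 195/2601 = 65/867.

65/867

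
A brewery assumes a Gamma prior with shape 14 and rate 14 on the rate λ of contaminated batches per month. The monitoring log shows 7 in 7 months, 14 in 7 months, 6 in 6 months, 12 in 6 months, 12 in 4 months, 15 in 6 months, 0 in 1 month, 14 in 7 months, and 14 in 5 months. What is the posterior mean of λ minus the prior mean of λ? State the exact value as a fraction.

Total count: 7 + 14 + 6 + 12 + 12 + 15 + 0 + 14 + 14 = 94.
Total exposure: 7 + 7 + 6 + 6 + 4 + 6 + 1 + 7 + 5 = 49 months.
Conjugate update: add total count to the shape and total exposure to the rate, giving Gamma(108, 63).
Posterior mean = 108/63 = 12/7; prior mean = 14/14 = 1. Difference = 12/7 − 1 = 5/7.

5/7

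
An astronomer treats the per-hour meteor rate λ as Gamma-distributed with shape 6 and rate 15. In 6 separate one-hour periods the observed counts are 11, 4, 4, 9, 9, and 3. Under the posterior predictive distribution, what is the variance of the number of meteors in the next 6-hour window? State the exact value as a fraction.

828/49

Total count: 11 + 4 + 4 + 9 + 9 + 3 = 40.
Total exposure: 6 hours.
The Gamma prior is conjugate for the Poisson rate, so λ | data ~ Gamma(6+40, 15+6) = Gamma(46, 21).
The posterior predictive for a window of length T is Negative Binomial with variance T·α'·(β'+T)/β'² = 6·46·27/441 = 828/49.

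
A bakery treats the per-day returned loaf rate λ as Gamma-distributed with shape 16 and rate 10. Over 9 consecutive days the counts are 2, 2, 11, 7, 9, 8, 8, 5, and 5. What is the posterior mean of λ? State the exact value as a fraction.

73/19

Total count: 2 + 2 + 11 + 7 + 9 + 8 + 8 + 5 + 5 = 57.
Total exposure: 9 days.
Posterior: α' = 16 + 57 = 73, β' = 10 + 9 = 19.
Posterior mean = α'/β' = 73/19.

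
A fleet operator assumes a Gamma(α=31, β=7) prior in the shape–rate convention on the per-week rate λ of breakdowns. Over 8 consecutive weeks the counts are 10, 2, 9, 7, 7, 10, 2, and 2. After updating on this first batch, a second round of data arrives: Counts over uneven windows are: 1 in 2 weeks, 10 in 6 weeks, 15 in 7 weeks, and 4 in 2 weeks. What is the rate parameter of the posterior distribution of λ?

32

Total count: 10 + 2 + 9 + 7 + 7 + 10 + 2 + 2 = 49.
Total exposure: 8 weeks.
After the first batch: Gamma(31 + 49, 7 + 8) = Gamma(80, 15).
Total count: 1 + 10 + 15 + 4 = 30.
Total exposure: 2 + 6 + 7 + 2 = 17 weeks.
After the second batch: Gamma(80 + 30, 15 + 17) = Gamma(110, 32).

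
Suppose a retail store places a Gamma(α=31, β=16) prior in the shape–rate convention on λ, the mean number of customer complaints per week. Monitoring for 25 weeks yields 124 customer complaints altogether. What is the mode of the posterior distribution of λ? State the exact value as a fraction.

154/41

Total count 124 over total exposure 25 weeks.
Conjugate update: add total count to the shape and total exposure to the rate, giving Gamma(155, 41).
Posterior mode = (α'−1)/β' = 154/41.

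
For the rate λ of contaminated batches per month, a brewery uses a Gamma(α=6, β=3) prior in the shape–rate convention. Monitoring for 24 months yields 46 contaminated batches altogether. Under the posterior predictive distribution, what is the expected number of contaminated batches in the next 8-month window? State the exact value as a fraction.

Total count 46 over total exposure 24 months.
Conjugate update: add total count to the shape and total exposure to the rate, giving Gamma(52, 27).
Predictive mean over an 8-month window = T·E[λ|data] = 8·52/27 = 416/27.

416/27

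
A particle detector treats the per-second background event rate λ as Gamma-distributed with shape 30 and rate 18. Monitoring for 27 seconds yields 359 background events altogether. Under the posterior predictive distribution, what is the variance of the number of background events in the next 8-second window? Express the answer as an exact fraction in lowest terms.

Total count 359 over total exposure 27 seconds.
Posterior: α' = 30 + 359 = 389, β' = 18 + 27 = 45.
The posterior predictive for a window of length T is Negative Binomial with variance T·α'·(β'+T)/β'² = 8·389·53/2025 = 164936/2025.

164936/2025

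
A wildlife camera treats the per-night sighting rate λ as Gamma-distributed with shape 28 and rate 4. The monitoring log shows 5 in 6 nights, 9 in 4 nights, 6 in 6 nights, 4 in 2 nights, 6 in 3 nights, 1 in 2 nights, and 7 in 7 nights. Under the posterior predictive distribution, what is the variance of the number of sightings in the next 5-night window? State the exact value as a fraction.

6435/578

Total count: 5 + 9 + 6 + 4 + 6 + 1 + 7 = 38.
Total exposure: 6 + 4 + 6 + 2 + 3 + 2 + 7 = 30 nights.
By Gamma–Poisson conjugacy, the posterior is Gamma(α + Σx, β + Σt) = Gamma(28 + 38, 4 + 30) = Gamma(66, 34).
The posterior predictive for a window of length T is Negative Binomial with variance T·α'·(β'+T)/β'² = 5·66·39/1156 = 6435/578.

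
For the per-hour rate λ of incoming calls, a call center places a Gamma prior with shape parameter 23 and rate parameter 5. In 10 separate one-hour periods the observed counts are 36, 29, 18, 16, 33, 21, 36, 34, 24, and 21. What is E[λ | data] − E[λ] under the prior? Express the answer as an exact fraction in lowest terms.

74/5

Total count: 36 + 29 + 18 + 16 + 33 + 21 + 36 + 34 + 24 + 21 = 268.
Total exposure: 10 hours.
By Gamma–Poisson conjugacy, the posterior is Gamma(α + Σx, β + Σt) = Gamma(23 + 268, 5 + 10) = Gamma(291, 15).
Posterior mean = 291/15 = 97/5; prior mean = 23/5 = 23/5. Difference = 97/5 − 23/5 = 74/5.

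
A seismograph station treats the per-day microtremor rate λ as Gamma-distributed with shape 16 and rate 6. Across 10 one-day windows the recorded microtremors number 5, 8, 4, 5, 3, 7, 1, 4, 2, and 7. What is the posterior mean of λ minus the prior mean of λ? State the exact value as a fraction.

29/24

Total count: 5 + 8 + 4 + 5 + 3 + 7 + 1 + 4 + 2 + 7 = 46.
Total exposure: 10 days.
By Gamma–Poisson conjugacy, the posterior is Gamma(α + Σx, β + Σt) = Gamma(16 + 46, 6 + 10) = Gamma(62, 16).
Posterior mean = 62/16 = 31/8; prior mean = 16/6 = 8/3. Difference = 31/8 − 8/3 = 29/24.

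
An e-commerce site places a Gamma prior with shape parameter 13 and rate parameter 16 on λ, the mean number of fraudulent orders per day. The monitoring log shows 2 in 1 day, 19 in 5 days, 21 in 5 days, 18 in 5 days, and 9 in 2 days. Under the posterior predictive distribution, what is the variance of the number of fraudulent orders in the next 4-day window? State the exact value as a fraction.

3116/289

Total count: 2 + 19 + 21 + 18 + 9 = 69.
Total exposure: 1 + 5 + 5 + 5 + 2 = 18 days.
Gamma(α, β) with Poisson data over total exposure Σt gives posterior Gamma(α+Σx, β+Σt) = Gamma(82, 34).
The posterior predictive for a window of length T is Negative Binomial with variance T·α'·(β'+T)/β'² = 4·82·38/1156 = 3116/289.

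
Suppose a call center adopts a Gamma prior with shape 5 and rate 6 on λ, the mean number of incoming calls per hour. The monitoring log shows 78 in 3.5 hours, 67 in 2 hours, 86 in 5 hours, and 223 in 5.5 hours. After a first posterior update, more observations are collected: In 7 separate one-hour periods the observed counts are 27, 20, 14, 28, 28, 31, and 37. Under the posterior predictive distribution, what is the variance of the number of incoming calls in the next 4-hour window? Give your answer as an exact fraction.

Total count: 78 + 67 + 86 + 223 = 454.
Total exposure: 3.5 + 2 + 5 + 5.5 = 16 hours.
After the first batch: Gamma(5 + 454, 6 + 16) = Gamma(459, 22).
Total count: 27 + 20 + 14 + 28 + 28 + 31 + 37 = 185.
Total exposure: 7 hours.
After the second batch: Gamma(459 + 185, 22 + 7) = Gamma(644, 29).
The posterior predictive for a window of length T is Negative Binomial with variance T·α'·(β'+T)/β'² = 4·644·33/841 = 85008/841.

85008/841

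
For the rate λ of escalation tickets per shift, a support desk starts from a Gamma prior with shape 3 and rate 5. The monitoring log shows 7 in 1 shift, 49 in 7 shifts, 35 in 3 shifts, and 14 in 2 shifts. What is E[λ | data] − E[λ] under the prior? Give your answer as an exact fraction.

27/5

Total count: 7 + 49 + 35 + 14 = 105.
Total exposure: 1 + 7 + 3 + 2 = 13 shifts.
Conjugate update: add total count to the shape and total exposure to the rate, giving Gamma(108, 18).
Posterior mean = 108/18 = 6; prior mean = 3/5 = 3/5. Difference = 6 − 3/5 = 27/5.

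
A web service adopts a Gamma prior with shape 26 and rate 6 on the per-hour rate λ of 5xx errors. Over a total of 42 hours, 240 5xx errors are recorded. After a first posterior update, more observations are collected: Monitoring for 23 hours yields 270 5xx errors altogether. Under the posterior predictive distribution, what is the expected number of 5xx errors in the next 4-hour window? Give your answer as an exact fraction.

2144/71

Total count 240 over total exposure 42 hours.
After the first batch: Gamma(26 + 240, 6 + 42) = Gamma(266, 48).
Total count 270 over total exposure 23 hours.
After the second batch: Gamma(266 + 270, 48 + 23) = Gamma(536, 71).
Predictive mean over a 4-hour window = T·E[λ|data] = 4·536/71 = 2144/71.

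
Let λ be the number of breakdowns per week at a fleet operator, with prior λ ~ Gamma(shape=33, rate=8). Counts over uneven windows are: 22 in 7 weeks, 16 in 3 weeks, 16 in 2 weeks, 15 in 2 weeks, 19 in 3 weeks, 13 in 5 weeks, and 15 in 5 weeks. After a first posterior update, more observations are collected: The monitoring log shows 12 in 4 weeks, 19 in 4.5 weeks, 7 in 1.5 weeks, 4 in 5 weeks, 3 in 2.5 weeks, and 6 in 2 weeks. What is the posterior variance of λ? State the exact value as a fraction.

Total count: 22 + 16 + 16 + 15 + 19 + 13 + 15 = 116.
Total exposure: 7 + 3 + 2 + 2 + 3 + 5 + 5 = 27 weeks.
After the first batch: Gamma(33 + 116, 8 + 27) = Gamma(149, 35).
Total count: 12 + 19 + 7 + 4 + 3 + 6 = 51.
Total exposure: 4 + 4.5 + 1.5 + 5 + 2.5 + 2 = 19.5 weeks.
After the second batch: Gamma(149 + 51, 35 + 19.5) = Gamma(200, 109/2).
Posterior variance = α'/β'² = 200/(11881/4) = 800/11881.

800/11881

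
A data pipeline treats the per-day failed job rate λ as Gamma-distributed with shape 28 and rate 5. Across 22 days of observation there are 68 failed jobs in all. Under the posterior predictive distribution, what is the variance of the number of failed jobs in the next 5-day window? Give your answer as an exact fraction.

Total count 68 over total exposure 22 days.
By Gamma–Poisson conjugacy, the posterior is Gamma(α + Σx, β + Σt) = Gamma(28 + 68, 5 + 22) = Gamma(96, 27).
The posterior predictive for a window of length T is Negative Binomial with variance T·α'·(β'+T)/β'² = 5·96·32/729 = 5120/243.

5120/243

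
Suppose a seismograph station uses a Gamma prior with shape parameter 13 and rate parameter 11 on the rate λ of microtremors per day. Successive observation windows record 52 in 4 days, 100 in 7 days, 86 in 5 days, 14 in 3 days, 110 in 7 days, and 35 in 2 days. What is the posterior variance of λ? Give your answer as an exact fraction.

410/1521

Total count: 52 + 100 + 86 + 14 + 110 + 35 = 397.
Total exposure: 4 + 7 + 5 + 3 + 7 + 2 = 28 days.
By Gamma–Poisson conjugacy, the posterior is Gamma(α + Σx, β + Σt) = Gamma(13 + 397, 11 + 28) = Gamma(410, 39).
Posterior variance = α'/β'² = 410/1521.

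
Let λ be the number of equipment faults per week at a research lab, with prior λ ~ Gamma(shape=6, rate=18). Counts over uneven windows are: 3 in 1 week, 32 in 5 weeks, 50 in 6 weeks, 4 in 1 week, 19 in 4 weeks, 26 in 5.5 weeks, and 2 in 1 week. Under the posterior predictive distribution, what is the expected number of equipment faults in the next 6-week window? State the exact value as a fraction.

1704/83

Total count: 3 + 32 + 50 + 4 + 19 + 26 + 2 = 136.
Total exposure: 1 + 5 + 6 + 1 + 4 + 5.5 + 1 = 23.5 weeks.
By Gamma–Poisson conjugacy, the posterior is Gamma(α + Σx, β + Σt) = Gamma(6 + 136, 18 + 23.5) = Gamma(142, 83/2).
Predictive mean over a 6-week window = T·E[λ|data] = 6·142/(83/2) = 1704/83.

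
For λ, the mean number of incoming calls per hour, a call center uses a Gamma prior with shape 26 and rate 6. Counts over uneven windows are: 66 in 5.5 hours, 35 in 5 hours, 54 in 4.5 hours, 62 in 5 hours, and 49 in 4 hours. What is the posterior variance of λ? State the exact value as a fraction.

Total count: 66 + 35 + 54 + 62 + 49 = 266.
Total exposure: 5.5 + 5 + 4.5 + 5 + 4 = 24 hours.
By Gamma–Poisson conjugacy, the posterior is Gamma(α + Σx, β + Σt) = Gamma(26 + 266, 6 + 24) = Gamma(292, 30).
Posterior variance = α'/β'² = 292/900 = 73/225.

73/225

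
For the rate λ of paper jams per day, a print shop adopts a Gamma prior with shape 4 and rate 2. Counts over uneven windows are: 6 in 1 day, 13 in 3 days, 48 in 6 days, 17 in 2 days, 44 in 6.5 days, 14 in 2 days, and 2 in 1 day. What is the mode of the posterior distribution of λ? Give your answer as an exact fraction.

294/47

Total count: 6 + 13 + 48 + 17 + 44 + 14 + 2 = 144.
Total exposure: 1 + 3 + 6 + 2 + 6.5 + 2 + 1 = 21.5 days.
The Gamma prior is conjugate for the Poisson rate, so λ | data ~ Gamma(4+144, 2+21.5) = Gamma(148, 47/2).
Posterior mode = (α'−1)/β' = 147/(47/2) = 294/47.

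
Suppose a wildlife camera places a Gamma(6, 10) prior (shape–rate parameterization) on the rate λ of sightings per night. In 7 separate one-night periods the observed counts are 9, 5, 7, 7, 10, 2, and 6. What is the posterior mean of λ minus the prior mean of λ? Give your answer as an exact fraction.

209/85

Total count: 9 + 5 + 7 + 7 + 10 + 2 + 6 = 46.
Total exposure: 7 nights.
The Gamma prior is conjugate for the Poisson rate, so λ | data ~ Gamma(6+46, 10+7) = Gamma(52, 17).
Posterior mean = 52/17 = 52/17; prior mean = 6/10 = 3/5. Difference = 52/17 − 3/5 = 209/85.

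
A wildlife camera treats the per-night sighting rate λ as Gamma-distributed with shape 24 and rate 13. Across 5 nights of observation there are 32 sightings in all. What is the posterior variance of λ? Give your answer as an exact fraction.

14/81

Total count 32 over total exposure 5 nights.
By Gamma–Poisson conjugacy, the posterior is Gamma(α + Σx, β + Σt) = Gamma(24 + 32, 13 + 5) = Gamma(56, 18).
Posterior variance = α'/β'² = 56/324 = 14/81.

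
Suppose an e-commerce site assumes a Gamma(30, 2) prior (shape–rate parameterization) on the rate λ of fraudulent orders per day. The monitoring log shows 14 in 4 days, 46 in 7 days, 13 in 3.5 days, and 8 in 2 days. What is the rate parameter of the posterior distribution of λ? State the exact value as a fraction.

37/2

Total count: 14 + 46 + 13 + 8 = 81.
Total exposure: 4 + 7 + 3.5 + 2 = 16.5 days.
The Gamma prior is conjugate for the Poisson rate, so λ | data ~ Gamma(30+81, 2+16.5) = Gamma(111, 37/2).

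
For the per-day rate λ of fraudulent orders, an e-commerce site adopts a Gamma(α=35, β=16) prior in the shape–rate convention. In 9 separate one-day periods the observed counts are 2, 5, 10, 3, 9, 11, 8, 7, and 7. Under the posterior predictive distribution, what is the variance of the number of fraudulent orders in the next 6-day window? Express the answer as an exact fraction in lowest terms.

18042/625

Total count: 2 + 5 + 10 + 3 + 9 + 11 + 8 + 7 + 7 = 62.
Total exposure: 9 days.
The Gamma prior is conjugate for the Poisson rate, so λ | data ~ Gamma(35+62, 16+9) = Gamma(97, 25).
The posterior predictive for a window of length T is Negative Binomial with variance T·α'·(β'+T)/β'² = 6·97·31/625 = 18042/625.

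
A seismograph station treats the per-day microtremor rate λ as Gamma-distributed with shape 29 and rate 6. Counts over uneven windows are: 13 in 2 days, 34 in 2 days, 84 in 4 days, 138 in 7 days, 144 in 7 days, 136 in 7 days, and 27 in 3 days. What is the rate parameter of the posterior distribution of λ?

Total count: 13 + 34 + 84 + 138 + 144 + 136 + 27 = 576.
Total exposure: 2 + 2 + 4 + 7 + 7 + 7 + 3 = 32 days.
Gamma(α, β) with Poisson data over total exposure Σt gives posterior Gamma(α+Σx, β+Σt) = Gamma(605, 38).

38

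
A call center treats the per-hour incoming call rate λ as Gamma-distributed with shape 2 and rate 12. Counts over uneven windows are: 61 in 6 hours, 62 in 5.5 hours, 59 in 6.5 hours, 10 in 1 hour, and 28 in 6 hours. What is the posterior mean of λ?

Total count: 61 + 62 + 59 + 10 + 28 = 220.
Total exposure: 6 + 5.5 + 6.5 + 1 + 6 = 25 hours.
The Gamma prior is conjugate for the Poisson rate, so λ | data ~ Gamma(2+220, 12+25) = Gamma(222, 37).
Posterior mean = α'/β' = 222/37 = 6.

6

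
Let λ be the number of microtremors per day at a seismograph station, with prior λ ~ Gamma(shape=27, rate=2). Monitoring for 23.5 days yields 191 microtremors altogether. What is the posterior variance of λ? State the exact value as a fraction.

872/2601

Total count 191 over total exposure 23.5 days.
Gamma(α, β) with Poisson data over total exposure Σt gives posterior Gamma(α+Σx, β+Σt) = Gamma(218, 51/2).
Posterior variance = α'/β'² = 218/(2601/4) = 872/2601.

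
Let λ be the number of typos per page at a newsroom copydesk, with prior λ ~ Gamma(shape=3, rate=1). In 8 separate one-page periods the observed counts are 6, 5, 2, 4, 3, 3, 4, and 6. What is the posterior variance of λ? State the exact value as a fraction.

Total count: 6 + 5 + 2 + 4 + 3 + 3 + 4 + 6 = 33.
Total exposure: 8 pages.
Conjugate update: add total count to the shape and total exposure to the rate, giving Gamma(36, 9).
Posterior variance = α'/β'² = 36/81 = 4/9.

4/9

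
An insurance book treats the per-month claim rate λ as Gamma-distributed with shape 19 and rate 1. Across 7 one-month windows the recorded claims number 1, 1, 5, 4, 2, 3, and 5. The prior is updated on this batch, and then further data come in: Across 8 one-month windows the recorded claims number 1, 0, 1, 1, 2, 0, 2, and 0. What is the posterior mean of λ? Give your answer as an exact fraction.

47/16

Total count: 1 + 1 + 5 + 4 + 2 + 3 + 5 = 21.
Total exposure: 7 months.
After the first batch: Gamma(19 + 21, 1 + 7) = Gamma(40, 8).
Total count: 1 + 0 + 1 + 1 + 2 + 0 + 2 + 0 = 7.
Total exposure: 8 months.
After the second batch: Gamma(40 + 7, 8 + 8) = Gamma(47, 16).
Posterior mean = α'/β' = 47/16.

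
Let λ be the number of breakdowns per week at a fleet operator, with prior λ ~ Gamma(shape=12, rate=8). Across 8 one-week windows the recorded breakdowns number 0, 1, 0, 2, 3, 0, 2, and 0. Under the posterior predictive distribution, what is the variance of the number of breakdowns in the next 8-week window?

Total count: 0 + 1 + 0 + 2 + 3 + 0 + 2 + 0 = 8.
Total exposure: 8 weeks.
The Gamma prior is conjugate for the Poisson rate, so λ | data ~ Gamma(12+8, 8+8) = Gamma(20, 16).
The posterior predictive for a window of length T is Negative Binomial with variance T·α'·(β'+T)/β'² = 8·20·24/256 = 15.

15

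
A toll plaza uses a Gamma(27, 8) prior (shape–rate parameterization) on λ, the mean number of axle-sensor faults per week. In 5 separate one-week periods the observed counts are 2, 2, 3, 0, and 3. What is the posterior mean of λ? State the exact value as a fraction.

37/13

Total count: 2 + 2 + 3 + 0 + 3 = 10.
Total exposure: 5 weeks.
Gamma(α, β) with Poisson data over total exposure Σt gives posterior Gamma(α+Σx, β+Σt) = Gamma(37, 13).
Posterior mean = α'/β' = 37/13.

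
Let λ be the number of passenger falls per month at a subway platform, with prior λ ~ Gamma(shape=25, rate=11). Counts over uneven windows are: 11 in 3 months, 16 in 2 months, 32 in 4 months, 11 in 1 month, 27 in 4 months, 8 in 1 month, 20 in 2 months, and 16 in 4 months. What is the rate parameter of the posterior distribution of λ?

Total count: 11 + 16 + 32 + 11 + 27 + 8 + 20 + 16 = 141.
Total exposure: 3 + 2 + 4 + 1 + 4 + 1 + 2 + 4 = 21 months.
Conjugate update: add total count to the shape and total exposure to the rate, giving Gamma(166, 32).

32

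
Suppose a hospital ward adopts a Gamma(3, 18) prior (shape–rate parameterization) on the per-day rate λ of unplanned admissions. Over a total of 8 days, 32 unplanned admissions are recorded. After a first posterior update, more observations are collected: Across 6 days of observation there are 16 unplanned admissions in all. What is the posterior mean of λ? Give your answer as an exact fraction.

51/32

Total count 32 over total exposure 8 days.
After the first batch: Gamma(3 + 32, 18 + 8) = Gamma(35, 26).
Total count 16 over total exposure 6 days.
After the second batch: Gamma(35 + 16, 26 + 6) = Gamma(51, 32).
Posterior mean = α'/β' = 51/32.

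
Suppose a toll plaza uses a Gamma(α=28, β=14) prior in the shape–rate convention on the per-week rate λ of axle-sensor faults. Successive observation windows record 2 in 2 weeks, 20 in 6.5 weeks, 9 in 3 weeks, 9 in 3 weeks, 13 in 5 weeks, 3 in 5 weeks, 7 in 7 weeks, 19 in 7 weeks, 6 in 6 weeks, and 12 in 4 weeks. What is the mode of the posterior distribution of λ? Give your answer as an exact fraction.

254/125

Total count: 2 + 20 + 9 + 9 + 13 + 3 + 7 + 19 + 6 + 12 = 100.
Total exposure: 2 + 6.5 + 3 + 3 + 5 + 5 + 7 + 7 + 6 + 4 = 48.5 weeks.
By Gamma–Poisson conjugacy, the posterior is Gamma(α + Σx, β + Σt) = Gamma(28 + 100, 14 + 48.5) = Gamma(128, 125/2).
Posterior mode = (α'−1)/β' = 127/(125/2) = 254/125.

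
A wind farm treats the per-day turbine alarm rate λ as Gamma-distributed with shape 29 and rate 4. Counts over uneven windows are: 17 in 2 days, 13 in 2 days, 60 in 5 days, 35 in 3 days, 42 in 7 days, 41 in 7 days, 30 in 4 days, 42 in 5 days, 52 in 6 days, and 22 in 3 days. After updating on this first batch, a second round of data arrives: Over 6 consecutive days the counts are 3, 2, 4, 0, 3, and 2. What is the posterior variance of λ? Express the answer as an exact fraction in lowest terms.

397/2916

Total count: 17 + 13 + 60 + 35 + 42 + 41 + 30 + 42 + 52 + 22 = 354.
Total exposure: 2 + 2 + 5 + 3 + 7 + 7 + 4 + 5 + 6 + 3 = 44 days.
After the first batch: Gamma(29 + 354, 4 + 44) = Gamma(383, 48).
Total count: 3 + 2 + 4 + 0 + 3 + 2 = 14.
Total exposure: 6 days.
After the second batch: Gamma(383 + 14, 48 + 6) = Gamma(397, 54).
Posterior variance = α'/β'² = 397/2916.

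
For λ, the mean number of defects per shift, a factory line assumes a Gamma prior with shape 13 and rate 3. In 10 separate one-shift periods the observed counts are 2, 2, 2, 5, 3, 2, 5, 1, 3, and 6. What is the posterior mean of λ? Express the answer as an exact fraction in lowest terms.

Total count: 2 + 2 + 2 + 5 + 3 + 2 + 5 + 1 + 3 + 6 = 31.
Total exposure: 10 shifts.
By Gamma–Poisson conjugacy, the posterior is Gamma(α + Σx, β + Σt) = Gamma(13 + 31, 3 + 10) = Gamma(44, 13).
Posterior mean = α'/β' = 44/13.

44/13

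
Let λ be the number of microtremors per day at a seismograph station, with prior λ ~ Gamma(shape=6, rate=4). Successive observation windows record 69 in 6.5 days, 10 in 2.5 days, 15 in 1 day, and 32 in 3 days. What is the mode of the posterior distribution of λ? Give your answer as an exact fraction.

Total count: 69 + 10 + 15 + 32 = 126.
Total exposure: 6.5 + 2.5 + 1 + 3 = 13 days.
The Gamma prior is conjugate for the Poisson rate, so λ | data ~ Gamma(6+126, 4+13) = Gamma(132, 17).
Posterior mode = (α'−1)/β' = 131/17.

131/17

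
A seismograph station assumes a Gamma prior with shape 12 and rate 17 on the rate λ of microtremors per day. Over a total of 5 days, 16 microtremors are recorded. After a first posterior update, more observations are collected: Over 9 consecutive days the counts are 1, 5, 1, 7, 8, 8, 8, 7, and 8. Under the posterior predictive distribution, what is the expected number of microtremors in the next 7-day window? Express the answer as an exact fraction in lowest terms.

567/31

Total count 16 over total exposure 5 days.
After the first batch: Gamma(12 + 16, 17 + 5) = Gamma(28, 22).
Total count: 1 + 5 + 1 + 7 + 8 + 8 + 8 + 7 + 8 = 53.
Total exposure: 9 days.
After the second batch: Gamma(28 + 53, 22 + 9) = Gamma(81, 31).
Predictive mean over a 7-day window = T·E[λ|data] = 7·81/31 = 567/31.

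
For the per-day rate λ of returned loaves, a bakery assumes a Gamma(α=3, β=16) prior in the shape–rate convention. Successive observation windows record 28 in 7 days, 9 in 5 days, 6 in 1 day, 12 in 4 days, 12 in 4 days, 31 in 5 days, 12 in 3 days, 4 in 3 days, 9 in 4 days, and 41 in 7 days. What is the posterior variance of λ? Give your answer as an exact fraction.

167/3481

Total count: 28 + 9 + 6 + 12 + 12 + 31 + 12 + 4 + 9 + 41 = 164.
Total exposure: 7 + 5 + 1 + 4 + 4 + 5 + 3 + 3 + 4 + 7 = 43 days.
Gamma(α, β) with Poisson data over total exposure Σt gives posterior Gamma(α+Σx, β+Σt) = Gamma(167, 59).
Posterior variance = α'/β'² = 167/3481.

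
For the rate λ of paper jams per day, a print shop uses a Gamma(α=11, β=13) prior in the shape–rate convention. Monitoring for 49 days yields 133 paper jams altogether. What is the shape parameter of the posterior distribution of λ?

Total count 133 over total exposure 49 days.
Conjugate update: add total count to the shape and total exposure to the rate, giving Gamma(144, 62).

144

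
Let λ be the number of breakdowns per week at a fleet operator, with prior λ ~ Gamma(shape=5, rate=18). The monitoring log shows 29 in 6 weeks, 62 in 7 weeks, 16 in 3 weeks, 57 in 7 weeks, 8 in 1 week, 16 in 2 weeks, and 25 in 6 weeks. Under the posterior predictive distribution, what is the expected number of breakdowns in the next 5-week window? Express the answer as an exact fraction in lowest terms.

Total count: 29 + 62 + 16 + 57 + 8 + 16 + 25 = 213.
Total exposure: 6 + 7 + 3 + 7 + 1 + 2 + 6 = 32 weeks.
Gamma(α, β) with Poisson data over total exposure Σt gives posterior Gamma(α+Σx, β+Σt) = Gamma(218, 50).
Predictive mean over a 5-week window = T·E[λ|data] = 5·218/50 = 109/5.

109/5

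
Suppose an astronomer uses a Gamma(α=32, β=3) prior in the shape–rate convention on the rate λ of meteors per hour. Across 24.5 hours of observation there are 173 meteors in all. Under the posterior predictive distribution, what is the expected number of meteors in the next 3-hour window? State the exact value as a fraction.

246/11

Total count 173 over total exposure 24.5 hours.
The Gamma prior is conjugate for the Poisson rate, so λ | data ~ Gamma(32+173, 3+24.5) = Gamma(205, 55/2).
Predictive mean over a 3-hour window = T·E[λ|data] = 3·205/(55/2) = 246/11.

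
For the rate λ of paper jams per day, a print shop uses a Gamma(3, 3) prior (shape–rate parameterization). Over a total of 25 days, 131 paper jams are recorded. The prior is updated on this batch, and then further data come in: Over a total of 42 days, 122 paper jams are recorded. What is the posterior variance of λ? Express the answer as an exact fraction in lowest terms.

Total count 131 over total exposure 25 days.
After the first batch: Gamma(3 + 131, 3 + 25) = Gamma(134, 28).
Total count 122 over total exposure 42 days.
After the second batch: Gamma(134 + 122, 28 + 42) = Gamma(256, 70).
Posterior variance = α'/β'² = 256/4900 = 64/1225.

64/1225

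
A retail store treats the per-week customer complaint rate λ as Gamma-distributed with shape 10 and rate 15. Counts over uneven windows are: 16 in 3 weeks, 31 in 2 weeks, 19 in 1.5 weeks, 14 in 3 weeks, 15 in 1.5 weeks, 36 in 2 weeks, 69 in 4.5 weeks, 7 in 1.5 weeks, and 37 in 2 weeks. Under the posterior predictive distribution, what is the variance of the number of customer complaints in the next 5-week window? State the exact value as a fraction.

26035/648

Total count: 16 + 31 + 19 + 14 + 15 + 36 + 69 + 7 + 37 = 244.
Total exposure: 3 + 2 + 1.5 + 3 + 1.5 + 2 + 4.5 + 1.5 + 2 = 21 weeks.
The Gamma prior is conjugate for the Poisson rate, so λ | data ~ Gamma(10+244, 15+21) = Gamma(254, 36).
The posterior predictive for a window of length T is Negative Binomial with variance T·α'·(β'+T)/β'² = 5·254·41/1296 = 26035/648.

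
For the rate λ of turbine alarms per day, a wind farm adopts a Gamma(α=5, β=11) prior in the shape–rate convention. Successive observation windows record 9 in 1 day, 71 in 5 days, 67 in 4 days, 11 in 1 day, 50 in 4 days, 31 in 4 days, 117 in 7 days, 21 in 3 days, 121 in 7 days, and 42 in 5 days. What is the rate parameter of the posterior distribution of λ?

52

Total count: 9 + 71 + 67 + 11 + 50 + 31 + 117 + 21 + 121 + 42 = 540.
Total exposure: 1 + 5 + 4 + 1 + 4 + 4 + 7 + 3 + 7 + 5 = 41 days.
Posterior: α' = 5 + 540 = 545, β' = 11 + 41 = 52.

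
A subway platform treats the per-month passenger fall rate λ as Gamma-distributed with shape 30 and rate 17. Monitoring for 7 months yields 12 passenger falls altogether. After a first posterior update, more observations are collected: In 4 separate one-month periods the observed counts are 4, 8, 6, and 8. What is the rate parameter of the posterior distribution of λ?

28

Total count 12 over total exposure 7 months.
After the first batch: Gamma(30 + 12, 17 + 7) = Gamma(42, 24).
Total count: 4 + 8 + 6 + 8 = 26.
Total exposure: 4 months.
After the second batch: Gamma(42 + 26, 24 + 4) = Gamma(68, 28).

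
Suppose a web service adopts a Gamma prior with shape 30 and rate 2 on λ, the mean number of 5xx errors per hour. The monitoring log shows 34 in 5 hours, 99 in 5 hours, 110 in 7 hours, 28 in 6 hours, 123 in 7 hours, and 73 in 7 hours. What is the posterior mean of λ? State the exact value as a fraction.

497/39

Total count: 34 + 99 + 110 + 28 + 123 + 73 = 467.
Total exposure: 5 + 5 + 7 + 6 + 7 + 7 = 37 hours.
The Gamma prior is conjugate for the Poisson rate, so λ | data ~ Gamma(30+467, 2+37) = Gamma(497, 39).
Posterior mean = α'/β' = 497/39.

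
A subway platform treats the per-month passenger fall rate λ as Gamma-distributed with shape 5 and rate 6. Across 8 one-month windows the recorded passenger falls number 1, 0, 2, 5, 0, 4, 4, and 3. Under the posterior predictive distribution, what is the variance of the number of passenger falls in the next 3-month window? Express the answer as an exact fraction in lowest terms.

Total count: 1 + 0 + 2 + 5 + 0 + 4 + 4 + 3 = 19.
Total exposure: 8 months.
Conjugate update: add total count to the shape and total exposure to the rate, giving Gamma(24, 14).
The posterior predictive for a window of length T is Negative Binomial with variance T·α'·(β'+T)/β'² = 3·24·17/196 = 306/49.

306/49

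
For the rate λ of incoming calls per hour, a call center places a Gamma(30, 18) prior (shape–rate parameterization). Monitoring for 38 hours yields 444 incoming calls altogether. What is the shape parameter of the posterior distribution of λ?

474

Total count 444 over total exposure 38 hours.
The Gamma prior is conjugate for the Poisson rate, so λ | data ~ Gamma(30+444, 18+38) = Gamma(474, 56).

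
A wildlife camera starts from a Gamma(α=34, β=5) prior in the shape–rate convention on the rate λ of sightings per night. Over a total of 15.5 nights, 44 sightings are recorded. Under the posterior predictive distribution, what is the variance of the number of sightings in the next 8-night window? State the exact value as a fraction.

71136/1681

Total count 44 over total exposure 15.5 nights.
Posterior: α' = 34 + 44 = 78, β' = 5 + 15.5 = 41/2.
The posterior predictive for a window of length T is Negative Binomial with variance T·α'·(β'+T)/β'² = 8·78·(57/2)/(1681/4) = 71136/1681.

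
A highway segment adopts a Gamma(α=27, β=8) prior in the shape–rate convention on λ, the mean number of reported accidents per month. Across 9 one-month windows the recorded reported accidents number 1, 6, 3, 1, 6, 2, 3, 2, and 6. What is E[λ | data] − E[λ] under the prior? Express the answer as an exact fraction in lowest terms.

-3/136

Total count: 1 + 6 + 3 + 1 + 6 + 2 + 3 + 2 + 6 = 30.
Total exposure: 9 months.
Conjugate update: add total count to the shape and total exposure to the rate, giving Gamma(57, 17).
Posterior mean = 57/17 = 57/17; prior mean = 27/8 = 27/8. Difference = 57/17 − 27/8 = -3/136.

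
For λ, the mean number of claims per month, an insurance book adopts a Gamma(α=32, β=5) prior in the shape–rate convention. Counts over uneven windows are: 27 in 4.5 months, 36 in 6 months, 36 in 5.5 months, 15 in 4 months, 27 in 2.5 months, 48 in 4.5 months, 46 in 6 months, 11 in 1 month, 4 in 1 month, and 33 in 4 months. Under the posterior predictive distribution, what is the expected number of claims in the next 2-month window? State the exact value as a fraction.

Total count: 27 + 36 + 36 + 15 + 27 + 48 + 46 + 11 + 4 + 33 = 283.
Total exposure: 4.5 + 6 + 5.5 + 4 + 2.5 + 4.5 + 6 + 1 + 1 + 4 = 39 months.
Gamma(α, β) with Poisson data over total exposure Σt gives posterior Gamma(α+Σx, β+Σt) = Gamma(315, 44).
Predictive mean over a 2-month window = T·E[λ|data] = 2·315/44 = 315/22.

315/22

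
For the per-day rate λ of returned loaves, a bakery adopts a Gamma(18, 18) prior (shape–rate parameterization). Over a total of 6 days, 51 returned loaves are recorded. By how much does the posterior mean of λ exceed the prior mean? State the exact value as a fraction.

15/8

Total count 51 over total exposure 6 days.
Gamma(α, β) with Poisson data over total exposure Σt gives posterior Gamma(α+Σx, β+Σt) = Gamma(69, 24).
Posterior mean = 69/24 = 23/8; prior mean = 18/18 = 1. Difference = 23/8 − 1 = 15/8.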